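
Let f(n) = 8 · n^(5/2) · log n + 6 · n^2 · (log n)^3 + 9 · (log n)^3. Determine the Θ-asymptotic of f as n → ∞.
f(n) ∈ Θ(n^(5/2) · log n)

Compare the terms by growth order. For large n, n^a · (log n)^b dominates n^a' · (log n)^b' iff a > a', or (a = a' and b > b'). Ranking the 3 terms shows the dominant one is 8 · n^(5/2) · log n. Hence f(n) ∈ Θ(n^(5/2) · log n).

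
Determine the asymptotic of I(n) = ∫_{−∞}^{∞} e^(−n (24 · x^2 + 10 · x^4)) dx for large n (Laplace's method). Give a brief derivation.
I(n) ~ sqrt(π/(24n))

φ(x) = 24 · x^2 + 10 · x^4 has its unique global minimum at x* = 0 (since φ'(x) = 48x + 40x^3 = 0 only at x = 0 for real x with both coefficients positive, and φ → ∞ as |x| → ∞). At x* = 0, φ(0) = 0 and φ''(0) = 48. Laplace's method then gives
  I(n) ~ sqrt(2π / (n · φ''(0))) · e^(−n φ(0)) = sqrt(2π / (48n)) = sqrt(π/(24n)).
The 10 · x^4 term contributes only at subleading order (an O(1/n) relative correction).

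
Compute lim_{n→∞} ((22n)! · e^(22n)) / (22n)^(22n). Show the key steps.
lim = ∞

Stirling: (22n)! ~ sqrt(2π·22n) · (22n/e)^(22n). Hence
  (22n)! · e^(22n) / (22n)^(22n) ~ sqrt(2π·22n) = sqrt(2π·22) · sqrt(n) → ∞.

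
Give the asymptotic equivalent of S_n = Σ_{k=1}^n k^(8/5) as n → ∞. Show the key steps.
S_n ~ (5/13) · n^(13/5)

Integral comparison: Σ_{k=1}^n k^(8/5) = ∫_0^n x^(8/5) dx + O(n^(8/5)). The integral is n^(1 + 8/5) / (1 + 8/5) = n^((8+5)/5) / ((8+5)/5) = (5/13) · n^(13/5).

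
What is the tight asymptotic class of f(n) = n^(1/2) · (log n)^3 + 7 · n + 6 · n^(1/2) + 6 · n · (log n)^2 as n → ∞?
f(n) ∈ Θ(n · (log n)^2)

Compare the terms by growth order. For large n, n^a · (log n)^b dominates n^a' · (log n)^b' iff a > a', or (a = a' and b > b'). Ranking the 4 terms shows the dominant one is 6 · n · (log n)^2. Hence f(n) ∈ Θ(n · (log n)^2).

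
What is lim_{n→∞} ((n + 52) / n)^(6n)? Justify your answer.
lim = e^312

Rewrite as (1 + 52/n)^(6n). By the standard limit (1 + x/n)^n → e^x, we have (1 + 52/n)^n → e^52, and raising to the 6th power gives e^312.
More precisely, ln[(1 + 52/n)^(6n)] = 6n · ln(1 + 52/n) = 6n · (52/n + O(1/n^2)) = 312 + O(1/n) → 312.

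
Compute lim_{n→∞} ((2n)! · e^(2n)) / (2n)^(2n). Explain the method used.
lim = ∞

Stirling: (2n)! ~ sqrt(2π·2n) · (2n/e)^(2n). Hence
  (2n)! · e^(2n) / (2n)^(2n) ~ sqrt(2π·2n) = sqrt(2π·2) · sqrt(n) → ∞.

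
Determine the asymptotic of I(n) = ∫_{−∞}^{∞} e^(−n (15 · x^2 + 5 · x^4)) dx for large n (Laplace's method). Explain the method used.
I(n) ~ sqrt(π/(15n))

φ(x) = 15 · x^2 + 5 · x^4 has its unique global minimum at x* = 0 (since φ'(x) = 30x + 20x^3 = 0 only at x = 0 for real x with both coefficients positive, and φ → ∞ as |x| → ∞). At x* = 0, φ(0) = 0 and φ''(0) = 30. Laplace's method then gives
  I(n) ~ sqrt(2π / (n · φ''(0))) · e^(−n φ(0)) = sqrt(2π / (30n)) = sqrt(π/(15n)).
The 5 · x^4 term contributes only at subleading order (an O(1/n) relative correction).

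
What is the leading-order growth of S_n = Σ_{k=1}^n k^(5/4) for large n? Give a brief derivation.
S_n ~ (4/9) · n^(9/4)

Integral comparison: Σ_{k=1}^n k^(5/4) = ∫_0^n x^(5/4) dx + O(n^(5/4)). The integral is n^(1 + 5/4) / (1 + 5/4) = n^((5+4)/4) / ((5+4)/4) = (4/9) · n^(9/4).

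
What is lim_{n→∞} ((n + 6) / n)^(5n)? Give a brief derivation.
lim = e^30

Rewrite as (1 + 6/n)^(5n). By the standard limit (1 + x/n)^n → e^x, we have (1 + 6/n)^n → e^6, and raising to the 5th power gives e^30.
More precisely, ln[(1 + 6/n)^(5n)] = 5n · ln(1 + 6/n) = 5n · (6/n + O(1/n^2)) = 30 + O(1/n) → 30.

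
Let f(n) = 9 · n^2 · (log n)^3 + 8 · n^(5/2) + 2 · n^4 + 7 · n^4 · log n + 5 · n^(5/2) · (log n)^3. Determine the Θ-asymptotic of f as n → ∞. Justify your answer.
f(n) ∈ Θ(n^4 · log n)

Compare the terms by growth order. For large n, n^a · (log n)^b dominates n^a' · (log n)^b' iff a > a', or (a = a' and b > b'). Ranking the 5 terms shows the dominant one is 7 · n^4 · log n. Hence f(n) ∈ Θ(n^4 · log n).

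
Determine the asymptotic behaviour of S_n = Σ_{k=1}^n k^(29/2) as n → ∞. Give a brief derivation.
S_n ~ (2/31) · n^(31/2)

Integral comparison: Σ_{k=1}^n k^(29/2) = ∫_0^n x^(29/2) dx + O(n^(29/2)). The integral is n^(1 + 29/2) / (1 + 29/2) = n^((29+2)/2) / ((29+2)/2) = (2/31) · n^(31/2).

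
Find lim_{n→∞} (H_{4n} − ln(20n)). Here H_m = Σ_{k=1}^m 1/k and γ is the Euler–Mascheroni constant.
lim = −ln 5 + γ

By Euler-Maclaurin, H_m = ln m + γ + O(1/m). So
  H_{4n} − ln(20n) = ln(4n) + γ − ln(20n) + O(1/n)
                       = ln(4/20) + γ + O(1/n).
Hence the limit is ln(4/20) + γ (= −ln 5).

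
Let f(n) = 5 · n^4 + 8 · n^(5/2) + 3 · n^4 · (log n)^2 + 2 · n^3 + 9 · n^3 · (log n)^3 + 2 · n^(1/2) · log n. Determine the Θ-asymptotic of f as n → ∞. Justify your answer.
f(n) ∈ Θ(n^4 · (log n)^2)

Compare the terms by growth order. For large n, n^a · (log n)^b dominates n^a' · (log n)^b' iff a > a', or (a = a' and b > b'). Ranking the 6 terms shows the dominant one is 3 · n^4 · (log n)^2. Hence f(n) ∈ Θ(n^4 · (log n)^2).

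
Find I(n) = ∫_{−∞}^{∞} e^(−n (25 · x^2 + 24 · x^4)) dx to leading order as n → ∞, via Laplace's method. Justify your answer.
I(n) ~ sqrt(π/(25n))

φ(x) = 25 · x^2 + 24 · x^4 has its unique global minimum at x* = 0 (since φ'(x) = 50x + 96x^3 = 0 only at x = 0 for real x with both coefficients positive, and φ → ∞ as |x| → ∞). At x* = 0, φ(0) = 0 and φ''(0) = 50. Laplace's method then gives
  I(n) ~ sqrt(2π / (n · φ''(0))) · e^(−n φ(0)) = sqrt(2π / (50n)) = sqrt(π/(25n)).
The 24 · x^4 term contributes only at subleading order (an O(1/n) relative correction).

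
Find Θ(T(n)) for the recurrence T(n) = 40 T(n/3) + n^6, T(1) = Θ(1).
T(n) = Θ(n^6)

log_3 40 ≈ 3.358. f(n) = n^6 dominates n^(log_3 40) since 6 > 3.358, and the regularity condition a·f(n/b) = 40·(n/3)^6 = (40/729)·n^6 ≤ c·f(n) holds with c = 40/729 ≈ 0.0549 < 1. So this is Case 3: T(n) = Θ(f(n)) = Θ(n^6).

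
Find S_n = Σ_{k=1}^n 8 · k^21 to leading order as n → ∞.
S_n ~ 4 · n^22 / 11

By integral comparison (Euler-Maclaurin), Σ_{k=1}^n 8 · k^21 = 8 · ∫_0^n x^21 dx + O(n^21) = 8 · n^22/22 = 4 · n^22 / 11 + O(n^21). (Equivalently, Faulhaber's formula gives the same leading term.)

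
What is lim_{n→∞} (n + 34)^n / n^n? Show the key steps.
lim = e^34

Rewrite as (1 + 34/n)^(n). By the standard limit (1 + x/n)^n → e^x, we have (1 + 34/n)^n → e^34, and raising to the 1st power gives e^34.
More precisely, ln[(1 + 34/n)^(n)] = n · ln(1 + 34/n) = n · (34/n + O(1/n^2)) = 34 + O(1/n) → 34.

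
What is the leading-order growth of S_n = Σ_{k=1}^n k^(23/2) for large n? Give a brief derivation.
S_n ~ (2/25) · n^(25/2)

Integral comparison: Σ_{k=1}^n k^(23/2) = ∫_0^n x^(23/2) dx + O(n^(23/2)). The integral is n^(1 + 23/2) / (1 + 23/2) = n^((23+2)/2) / ((23+2)/2) = (2/25) · n^(25/2).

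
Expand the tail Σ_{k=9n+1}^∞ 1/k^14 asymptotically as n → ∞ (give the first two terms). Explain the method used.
Σ_{k>9n} 1/k^14 = 1/(13 · (9n)^13) − 1/(2 · (9n)^14) + O(1/(9n)^15)

Compare to the integral: ∫_{9n}^∞ x^(−14) dx = [−x^(−13)/13]_{9n}^∞ = 1/((14−1)·(9n)^13). The Euler-Maclaurin correction adds −f(9n)/2 = −1/(2·(9n)^14). Euler-Maclaurin then gives
  Σ_{k>9n} 1/k^14 = ∫_{9n}^∞ dx/x^14 − 1/(2·(9n)^14) + O(1/(9n)^15).
(Equivalently this is ζ(14) − Σ_{k≤9n} 1/k^14.)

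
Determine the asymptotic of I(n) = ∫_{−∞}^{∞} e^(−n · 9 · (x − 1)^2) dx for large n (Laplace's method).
I(n) = sqrt(π/(9n))

Here φ(x) = 9 · (x − 1)^2 has its unique minimum at x* = 1 with φ(x*) = 0 and φ''(x*) = 18. Laplace's method gives
  I(n) ~ e^(−n φ(x*)) · sqrt(2π / (n · φ''(x*))) = sqrt(2π / (18n)) = sqrt(π/(9n)).
This is exact: substituting u = (x − 1)·sqrt(9n) gives I(n) = (1/sqrt(9n)) ∫_{−∞}^{∞} e^(−u^2) du = sqrt(π/(9n)).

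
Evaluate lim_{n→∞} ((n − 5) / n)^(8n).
lim = e^(−40)

Rewrite as (1 − 5/n)^(8n). By the standard limit (1 + x/n)^n → e^x, we have (1 − 5/n)^n → e^(−5), and raising to the 8th power gives e^(−40).
More precisely, ln[(1 − 5/n)^(8n)] = 8n · ln(1 − 5/n) = 8n · (-5/n + O(1/n^2)) = -40 + O(1/n) → -40.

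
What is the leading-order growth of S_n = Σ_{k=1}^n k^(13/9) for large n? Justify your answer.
S_n ~ (9/22) · n^(22/9)

Integral comparison: Σ_{k=1}^n k^(13/9) = ∫_0^n x^(13/9) dx + O(n^(13/9)). The integral is n^(1 + 13/9) / (1 + 13/9) = n^((13+9)/9) / ((13+9)/9) = (9/22) · n^(22/9).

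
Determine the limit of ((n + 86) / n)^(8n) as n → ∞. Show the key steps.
lim = e^688

Rewrite as (1 + 86/n)^(8n). By the standard limit (1 + x/n)^n → e^x, we have (1 + 86/n)^n → e^86, and raising to the 8th power gives e^688.
More precisely, ln[(1 + 86/n)^(8n)] = 8n · ln(1 + 86/n) = 8n · (86/n + O(1/n^2)) = 688 + O(1/n) → 688.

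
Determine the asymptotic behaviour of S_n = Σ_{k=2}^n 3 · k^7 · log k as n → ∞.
S_n ~ 3 · n^8 log n / 8 − 3 · n^8 / 64

By integral comparison, S_n = ∫_1^n 3 · x^7 · log x dx + O(n^7 · log n). For the integral, ∫ x^7 log x dx = n^8 log n / 8 − n^8/64 (integration by parts). Hence S_n ~ 3 · n^8 log n / 8 − 3 · n^8 / 64.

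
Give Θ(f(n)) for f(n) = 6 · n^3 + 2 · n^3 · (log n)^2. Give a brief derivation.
f(n) ∈ Θ(n^3 · (log n)^2)

Compare the terms by growth order. For large n, n^a · (log n)^b dominates n^a' · (log n)^b' iff a > a', or (a = a' and b > b'). Ranking the 2 terms shows the dominant one is 2 · n^3 · (log n)^2. Hence f(n) ∈ Θ(n^3 · (log n)^2).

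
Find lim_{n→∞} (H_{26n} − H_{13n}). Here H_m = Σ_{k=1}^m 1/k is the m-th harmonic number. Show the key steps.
lim = ln(26/13) = ln 2

Euler-Maclaurin gives H_m = ln m + γ + 1/(2m) + O(1/m^2). The γ and O(1/m) terms cancel in the difference:
  H_{26n} − H_{13n} = ln(26n) − ln(13n) + O(1/n) = ln(26/13) + O(1/n).
Hence the limit is ln(26/13) = ln 2.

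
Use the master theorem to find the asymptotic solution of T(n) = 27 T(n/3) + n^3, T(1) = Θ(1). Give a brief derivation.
T(n) = Θ(n^3 log n)

log_3 27 = 3, and f(n) = n^3 = Θ(n^(log_3 27)). This is Case 2 of the master theorem: T(n) = Θ(f(n) · log n) = Θ(n^3 log n).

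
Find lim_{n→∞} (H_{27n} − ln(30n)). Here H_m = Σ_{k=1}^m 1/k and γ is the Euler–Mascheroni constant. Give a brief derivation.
lim = ln(9/10) + γ

By Euler-Maclaurin, H_m = ln m + γ + O(1/m). So
  H_{27n} − ln(30n) = ln(27n) + γ − ln(30n) + O(1/n)
                       = ln(27/30) + γ + O(1/n).
Hence the limit is ln(27/30) + γ (= ln(9/10)).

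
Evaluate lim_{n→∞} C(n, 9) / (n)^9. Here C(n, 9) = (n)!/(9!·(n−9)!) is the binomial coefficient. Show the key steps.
lim = 1/9! = 1/362880

With N = n → ∞: C(N, 9) / N^9 = [N(N−1)…(N−8)] / (9! · N^9) = (1/9!) · 1 · (1 − 1/n) · … · (1 − 8/n). Each factor → 1 as N → ∞, so the limit is 1/9! = 1/362880.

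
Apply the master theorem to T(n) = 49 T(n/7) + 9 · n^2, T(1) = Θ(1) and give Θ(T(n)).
T(n) = Θ(n^2 log n)

log_7 49 = 2, and f(n) = 9 · n^2 = Θ(n^(log_7 49)). This is Case 2 of the master theorem: T(n) = Θ(f(n) · log n) = Θ(n^2 log n).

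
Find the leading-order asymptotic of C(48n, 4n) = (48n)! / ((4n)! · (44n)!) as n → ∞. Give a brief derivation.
C(48n, 4n) ~ (8916100448256/285311670611)^(4n) · sqrt(6/(11π·4n))

Write N = 4n. Apply Stirling to each factorial:
  (12N)! ~ sqrt(2π·12N) · (12N/e)^(12N),
  N! ~ sqrt(2π N) · (N/e)^N,
  (11N)! ~ sqrt(2π·11N) · (11N/e)^(11N).
The exponential factors combine to (12N)^(12N) / (N^N · (11N)^(11N)) = 12^(12N)/11^(11N) = (12^12/11^11)^N = (8916100448256/285311670611)^N.
The square-root prefactors combine to sqrt(2π·12N) / (sqrt(2π N)·sqrt(2π·11N)) = sqrt(12 / (2π·11·N)) = sqrt(6/(11π·4n)).
Substituting N = 4n: C(48n, 4n) ~ (8916100448256/285311670611)^(4n) · sqrt(6/(11π·4n)).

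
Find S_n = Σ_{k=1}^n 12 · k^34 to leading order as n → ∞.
S_n ~ 12 · n^35 / 35

By integral comparison (Euler-Maclaurin), Σ_{k=1}^n 12 · k^34 = 12 · ∫_0^n x^34 dx + O(n^34) = 12 · n^35/35 + O(n^34). (Equivalently, Faulhaber's formula gives the same leading term.)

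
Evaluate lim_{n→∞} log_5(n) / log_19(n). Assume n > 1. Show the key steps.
lim = ln(19) / ln(5) = log_5(19)

Change of base: log_5(n) = ln n / ln 5 and log_19(n) = ln n / ln 19. The ratio is (ln n / ln 5) · (ln 19 / ln n) = ln 19 / ln 5, a constant independent of n. So the limit is ln 19 / ln 5 = log_5(19).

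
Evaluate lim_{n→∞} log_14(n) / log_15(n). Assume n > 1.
lim = ln(15) / ln(14) = log_14(15)

Change of base: log_14(n) = ln n / ln 14 and log_15(n) = ln n / ln 15. The ratio is (ln n / ln 14) · (ln 15 / ln n) = ln 15 / ln 14, a constant independent of n. So the limit is ln 15 / ln 14 = log_14(15).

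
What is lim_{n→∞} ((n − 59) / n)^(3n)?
lim = e^(−177)

Rewrite as (1 − 59/n)^(3n). By the standard limit (1 + x/n)^n → e^x, we have (1 − 59/n)^n → e^(−59), and raising to the 3rd power gives e^(−177).
More precisely, ln[(1 − 59/n)^(3n)] = 3n · ln(1 − 59/n) = 3n · (-59/n + O(1/n^2)) = -177 + O(1/n) → -177.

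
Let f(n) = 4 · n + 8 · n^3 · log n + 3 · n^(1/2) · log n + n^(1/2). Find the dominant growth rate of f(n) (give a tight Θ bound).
f(n) ∈ Θ(n^3 · log n)

Compare the terms by growth order. For large n, n^a · (log n)^b dominates n^a' · (log n)^b' iff a > a', or (a = a' and b > b'). Ranking the 4 terms shows the dominant one is 8 · n^3 · log n. Hence f(n) ∈ Θ(n^3 · log n).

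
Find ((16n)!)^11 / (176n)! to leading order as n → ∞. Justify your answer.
((16n)!)^11/(176n)! ~ ((2π·16n)^(10/2) / sqrt(11)) · 11^(−11·16n)  →  0

Write N = 16n. Stirling: N! ~ sqrt(2π N)(N/e)^N and (11N)! ~ sqrt(2π·11N)·(11N/e)^(11N).
  (N!)^11/(11N)! ~ (2π N)^(11/2) (N/e)^(11N) / [sqrt(2π·11N) (11N/e)^(11N)]
     = (2π N)^(11/2) / sqrt(2π·11N) · (N/(11N))^(11N)
     = (2π N)^((11−1)/2) / sqrt(11) · 11^(−11N).
Since 11^11 > 1, the factor 11^(−11N) decays exponentially, so the ratio → 0. Substituting N = 16n gives the stated form.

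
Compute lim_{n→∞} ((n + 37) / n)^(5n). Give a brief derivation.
lim = e^185

Rewrite as (1 + 37/n)^(5n). By the standard limit (1 + x/n)^n → e^x, we have (1 + 37/n)^n → e^37, and raising to the 5th power gives e^185.
More precisely, ln[(1 + 37/n)^(5n)] = 5n · ln(1 + 37/n) = 5n · (37/n + O(1/n^2)) = 185 + O(1/n) → 185.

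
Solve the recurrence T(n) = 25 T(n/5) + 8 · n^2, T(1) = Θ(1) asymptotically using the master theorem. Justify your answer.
T(n) = Θ(n^2 log n)

log_5 25 = 2, and f(n) = 8 · n^2 = Θ(n^(log_5 25)). This is Case 2 of the master theorem: T(n) = Θ(f(n) · log n) = Θ(n^2 log n).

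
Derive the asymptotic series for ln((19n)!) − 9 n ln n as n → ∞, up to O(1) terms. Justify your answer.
ln((19n)!) − 9 n ln n = 10 n ln n + 19(ln 19 − 1) n + (1/2) ln(2π·19n) + O(1/n)

Stirling: ln((19n)!) = 19n ln(19n) − 19n + (1/2) ln(2π·19n) + O(1/n).
Expand 19n ln(19n) = 19n (ln n + ln 19) = 19n ln n + 19n ln 19.
Subtract 9n ln n: leading term is (19 − 9) n ln n = 10 n ln n. The next term is 19n ln 19 − 19n = 19(ln 19 − 1) n. Then the (1/2) ln(2π·19n) correction.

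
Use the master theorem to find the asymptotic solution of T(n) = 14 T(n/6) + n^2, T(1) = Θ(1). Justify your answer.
T(n) = Θ(n^2)

log_6 14 ≈ 1.473. f(n) = n^2 dominates n^(log_6 14) since 2 > 1.473, and the regularity condition a·f(n/b) = 14·(n/6)^2 = (14/36)·n^2 ≤ c·f(n) holds with c = 14/36 ≈ 0.389 < 1. So this is Case 3: T(n) = Θ(f(n)) = Θ(n^2).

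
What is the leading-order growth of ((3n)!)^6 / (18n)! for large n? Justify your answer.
((3n)!)^6/(18n)! ~ ((2π·3n)^(5/2) / sqrt(6)) · 6^(−6·3n)  →  0

Write N = 3n. Stirling: N! ~ sqrt(2π N)(N/e)^N and (6N)! ~ sqrt(2π·6N)·(6N/e)^(6N).
  (N!)^6/(6N)! ~ (2π N)^(6/2) (N/e)^(6N) / [sqrt(2π·6N) (6N/e)^(6N)]
     = (2π N)^(6/2) / sqrt(2π·6N) · (N/(6N))^(6N)
     = (2π N)^((6−1)/2) / sqrt(6) · 6^(−6N).
Since 6^6 > 1, the factor 6^(−6N) decays exponentially, so the ratio → 0. Substituting N = 3n gives the stated form.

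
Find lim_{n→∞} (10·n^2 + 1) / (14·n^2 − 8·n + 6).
lim = 10/14 = 5/7

For large n the leading n^2 terms dominate both numerator and denominator. Dividing top and bottom by n^2, every other term tends to 0, leaving 10/14 = 5/7.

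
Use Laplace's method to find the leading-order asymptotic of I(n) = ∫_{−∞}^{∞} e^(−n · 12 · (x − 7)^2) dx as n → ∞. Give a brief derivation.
I(n) = sqrt(π/(12n))

Here φ(x) = 12 · (x − 7)^2 has its unique minimum at x* = 7 with φ(x*) = 0 and φ''(x*) = 24. Laplace's method gives
  I(n) ~ e^(−n φ(x*)) · sqrt(2π / (n · φ''(x*))) = sqrt(2π / (24n)) = sqrt(π/(12n)).
This is exact: substituting u = (x − 7)·sqrt(12n) gives I(n) = (1/sqrt(12n)) ∫_{−∞}^{∞} e^(−u^2) du = sqrt(π/(12n)).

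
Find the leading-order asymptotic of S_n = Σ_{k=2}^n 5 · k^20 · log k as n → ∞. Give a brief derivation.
S_n ~ 5 · n^21 log n / 21 − 5 · n^21 / 441

By integral comparison, S_n = ∫_1^n 5 · x^20 · log x dx + O(n^20 · log n). For the integral, ∫ x^20 log x dx = n^21 log n / 21 − n^21/441 (integration by parts). Hence S_n ~ 5 · n^21 log n / 21 − 5 · n^21 / 441.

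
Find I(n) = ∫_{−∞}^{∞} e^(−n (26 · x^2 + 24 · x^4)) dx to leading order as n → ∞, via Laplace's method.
I(n) ~ sqrt(π/(26n))

φ(x) = 26 · x^2 + 24 · x^4 has its unique global minimum at x* = 0 (since φ'(x) = 52x + 96x^3 = 0 only at x = 0 for real x with both coefficients positive, and φ → ∞ as |x| → ∞). At x* = 0, φ(0) = 0 and φ''(0) = 52. Laplace's method then gives
  I(n) ~ sqrt(2π / (n · φ''(0))) · e^(−n φ(0)) = sqrt(2π / (52n)) = sqrt(π/(26n)).
The 24 · x^4 term contributes only at subleading order (an O(1/n) relative correction).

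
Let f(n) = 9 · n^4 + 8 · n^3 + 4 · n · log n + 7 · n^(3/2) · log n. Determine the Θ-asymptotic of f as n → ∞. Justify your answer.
f(n) ∈ Θ(n^4)

Compare the terms by growth order. For large n, n^a · (log n)^b dominates n^a' · (log n)^b' iff a > a', or (a = a' and b > b'). Ranking the 4 terms shows the dominant one is 9 · n^4. Hence f(n) ∈ Θ(n^4).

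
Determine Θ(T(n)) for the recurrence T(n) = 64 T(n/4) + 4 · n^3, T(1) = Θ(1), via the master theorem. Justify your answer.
T(n) = Θ(n^3 log n)

log_4 64 = 3, and f(n) = 4 · n^3 = Θ(n^(log_4 64)). This is Case 2 of the master theorem: T(n) = Θ(f(n) · log n) = Θ(n^3 log n).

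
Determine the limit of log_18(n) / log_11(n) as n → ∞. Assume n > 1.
lim = ln(11) / ln(18) = log_18(11)

Change of base: log_18(n) = ln n / ln 18 and log_11(n) = ln n / ln 11. The ratio is (ln n / ln 18) · (ln 11 / ln n) = ln 11 / ln 18, a constant independent of n. So the limit is ln 11 / ln 18 = log_18(11).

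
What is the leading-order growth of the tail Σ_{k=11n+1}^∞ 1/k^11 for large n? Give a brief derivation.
Σ_{k>11n} 1/k^11 ~ 1/(10 · (11n)^10)

Compare to the integral: ∫_{11n}^∞ x^(−11) dx = [−x^(−10)/10]_{11n}^∞ = 1/((11−1)·(11n)^10). Euler-Maclaurin then gives
  Σ_{k>11n} 1/k^11 = ∫_{11n}^∞ dx/x^11 − 1/(2·(11n)^11) + O(1/(11n)^12).
(Equivalently this is ζ(11) − Σ_{k≤11n} 1/k^11.)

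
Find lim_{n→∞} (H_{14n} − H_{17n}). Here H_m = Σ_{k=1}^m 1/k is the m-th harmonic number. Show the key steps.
lim = ln(14/17)

Euler-Maclaurin gives H_m = ln m + γ + 1/(2m) + O(1/m^2). The γ and O(1/m) terms cancel in the difference:
  H_{14n} − H_{17n} = ln(14n) − ln(17n) + O(1/n) = ln(14/17) + O(1/n).
Hence the limit is ln(14/17).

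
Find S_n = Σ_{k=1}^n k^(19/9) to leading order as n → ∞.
S_n ~ (9/28) · n^(28/9)

Integral comparison: Σ_{k=1}^n k^(19/9) = ∫_0^n x^(19/9) dx + O(n^(19/9)). The integral is n^(1 + 19/9) / (1 + 19/9) = n^((19+9)/9) / ((19+9)/9) = (9/28) · n^(28/9).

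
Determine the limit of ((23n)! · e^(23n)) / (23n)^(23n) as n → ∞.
lim = ∞

Stirling: (23n)! ~ sqrt(2π·23n) · (23n/e)^(23n). Hence
  (23n)! · e^(23n) / (23n)^(23n) ~ sqrt(2π·23n) = sqrt(2π·23) · sqrt(n) → ∞.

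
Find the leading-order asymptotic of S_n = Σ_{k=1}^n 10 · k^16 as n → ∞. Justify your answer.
S_n ~ 10 · n^17 / 17

By integral comparison (Euler-Maclaurin), Σ_{k=1}^n 10 · k^16 = 10 · ∫_0^n x^16 dx + O(n^16) = 10 · n^17/17 + O(n^16). (Equivalently, Faulhaber's formula gives the same leading term.)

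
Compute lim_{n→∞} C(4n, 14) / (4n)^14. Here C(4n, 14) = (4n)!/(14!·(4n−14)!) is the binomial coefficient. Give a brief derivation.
lim = 1/14! = 1/87178291200

With N = 4n → ∞: C(N, 14) / N^14 = [N(N−1)…(N−13)] / (14! · N^14) = (1/14!) · 1 · (1 − 1/(4n)) · … · (1 − 13/(4n)). Each factor → 1 as N → ∞, so the limit is 1/14! = 1/87178291200.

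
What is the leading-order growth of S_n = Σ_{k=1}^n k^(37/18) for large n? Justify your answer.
S_n ~ (18/55) · n^(55/18)

Integral comparison: Σ_{k=1}^n k^(37/18) = ∫_0^n x^(37/18) dx + O(n^(37/18)). The integral is n^(1 + 37/18) / (1 + 37/18) = n^((37+18)/18) / ((37+18)/18) = (18/55) · n^(55/18).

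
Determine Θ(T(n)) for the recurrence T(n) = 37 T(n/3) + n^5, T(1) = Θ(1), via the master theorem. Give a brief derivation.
T(n) = Θ(n^5)

log_3 37 ≈ 3.287. f(n) = n^5 dominates n^(log_3 37) since 5 > 3.287, and the regularity condition a·f(n/b) = 37·(n/3)^5 = (37/243)·n^5 ≤ c·f(n) holds with c = 37/243 ≈ 0.152 < 1. So this is Case 3: T(n) = Θ(f(n)) = Θ(n^5).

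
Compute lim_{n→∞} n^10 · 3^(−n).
lim = 0

Exponentials with base > 1 dominate every fixed polynomial: for any fixed c, n^c / 3^n → 0 as n → ∞ (e.g. by the ratio test, or by writing 3^n = e^(n ln 3) and noting e^(n ln 3) / n^c → ∞). Hence n^10 · 3^(−n) = n^10 / 3^n → 0.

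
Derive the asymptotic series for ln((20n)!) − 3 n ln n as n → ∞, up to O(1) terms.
ln((20n)!) − 3 n ln n = 17 n ln n + 20(ln 20 − 1) n + (1/2) ln(2π·20n) + O(1/n)

Stirling: ln((20n)!) = 20n ln(20n) − 20n + (1/2) ln(2π·20n) + O(1/n).
Expand 20n ln(20n) = 20n (ln n + ln 20) = 20n ln n + 20n ln 20.
Subtract 3n ln n: leading term is (20 − 3) n ln n = 17 n ln n. The next term is 20n ln 20 − 20n = 20(ln 20 − 1) n. Then the (1/2) ln(2π·20n) correction.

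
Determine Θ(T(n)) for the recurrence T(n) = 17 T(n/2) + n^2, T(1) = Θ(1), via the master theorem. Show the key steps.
T(n) = Θ(n^(log_2 17))

Master theorem: compare f(n) = n^2 to n^(log_2 17) where log_2 17 ≈ 4.087. Since 2 < log_2 17, we have f(n) = O(n^(log_2 17 − ε)) for some ε > 0 — Case 1. Hence T(n) = Θ(n^(log_2 17)).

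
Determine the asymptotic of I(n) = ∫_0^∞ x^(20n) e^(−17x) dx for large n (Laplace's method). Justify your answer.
I(n) ~ (sqrt(2π·20n) / 17) · (20n/(17e))^(20n)

Write the integrand as exp(20n ln x − 17x) and set f(x) = 20n ln x − 17x. Then f'(x) = 20n/x − 17 = 0 at x* = 20n/17, and f''(x*) = −20n/x*^2 = −17^2/(20n). Laplace's method (interior maximum) gives
  I(n) ~ e^(f(x*)) · sqrt(2π / |f''(x*)|)
        = exp(20n ln(20n/17) − 20n) · sqrt(2π · 20n / 17^2)
        = (20n/17)^(20n) e^(−20n) · sqrt(2π·20n) / 17
        = (sqrt(2π·20n) / 17) · (20n/(17e))^(20n).
This matches Γ(20n+1)/17^(20n+1) with Stirling applied to Γ.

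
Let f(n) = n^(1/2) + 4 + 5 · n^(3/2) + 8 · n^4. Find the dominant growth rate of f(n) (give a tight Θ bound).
f(n) ∈ Θ(n^4)

Compare the terms by growth order. For large n, n^a · (log n)^b dominates n^a' · (log n)^b' iff a > a', or (a = a' and b > b'). Ranking the 4 terms shows the dominant one is 8 · n^4. Hence f(n) ∈ Θ(n^4).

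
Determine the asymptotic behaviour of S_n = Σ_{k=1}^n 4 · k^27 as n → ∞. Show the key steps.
S_n ~ n^28 / 7

By integral comparison (Euler-Maclaurin), Σ_{k=1}^n 4 · k^27 = 4 · ∫_0^n x^27 dx + O(n^27) = 4 · n^28/28 = n^28 / 7 + O(n^27). (Equivalently, Faulhaber's formula gives the same leading term.)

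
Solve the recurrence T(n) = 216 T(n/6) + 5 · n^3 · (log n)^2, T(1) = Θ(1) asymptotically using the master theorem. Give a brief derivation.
T(n) = Θ(n^3 · (log n)^3)

Here log_6 216 = 3 and f(n) = 5 · n^3 · (log n)^2 = Θ(n^(log_6 216) · (log n)^2). This is the extended Case 2 of the master theorem (f matches the critical exponent up to log factors), giving T(n) = Θ(n^(log_6 216) · (log n)^(2+1)) = Θ(n^3 · (log n)^3).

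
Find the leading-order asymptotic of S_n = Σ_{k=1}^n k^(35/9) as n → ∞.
S_n ~ (9/44) · n^(44/9)

Integral comparison: Σ_{k=1}^n k^(35/9) = ∫_0^n x^(35/9) dx + O(n^(35/9)). The integral is n^(1 + 35/9) / (1 + 35/9) = n^((35+9)/9) / ((35+9)/9) = (9/44) · n^(44/9).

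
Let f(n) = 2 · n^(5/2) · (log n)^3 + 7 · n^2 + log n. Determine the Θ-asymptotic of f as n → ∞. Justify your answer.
f(n) ∈ Θ(n^(5/2) · (log n)^3)

Compare the terms by growth order. For large n, n^a · (log n)^b dominates n^a' · (log n)^b' iff a > a', or (a = a' and b > b'). Ranking the 3 terms shows the dominant one is 2 · n^(5/2) · (log n)^3. Hence f(n) ∈ Θ(n^(5/2) · (log n)^3).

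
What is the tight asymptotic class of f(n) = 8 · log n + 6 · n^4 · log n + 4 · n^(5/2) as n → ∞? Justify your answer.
f(n) ∈ Θ(n^4 · log n)

Compare the terms by growth order. For large n, n^a · (log n)^b dominates n^a' · (log n)^b' iff a > a', or (a = a' and b > b'). Ranking the 3 terms shows the dominant one is 6 · n^4 · log n. Hence f(n) ∈ Θ(n^4 · log n).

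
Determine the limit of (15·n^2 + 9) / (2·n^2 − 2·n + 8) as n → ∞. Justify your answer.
lim = 15/2

For large n the leading n^2 terms dominate both numerator and denominator. Dividing top and bottom by n^2, every other term tends to 0, leaving 15/2.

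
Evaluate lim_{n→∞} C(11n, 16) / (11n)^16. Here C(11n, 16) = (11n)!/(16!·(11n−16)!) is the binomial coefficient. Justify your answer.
lim = 1/16! = 1/20922789888000

With N = 11n → ∞: C(N, 16) / N^16 = [N(N−1)…(N−15)] / (16! · N^16) = (1/16!) · 1 · (1 − 1/(11n)) · … · (1 − 15/(11n)). Each factor → 1 as N → ∞, so the limit is 1/16! = 1/20922789888000.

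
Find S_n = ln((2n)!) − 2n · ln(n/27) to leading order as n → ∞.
S_n ~ 2n · (ln 54 − 1) + O(ln n)

Stirling: ln((2n)!) = 2n ln(2n) − 2n + O(ln n).
  S_n = 2n ln(2n) − 2n − 2n ln(n/27) + O(ln n)
      = 2n ln(2n) − 2n ln n + 2n ln 27 − 2n + O(ln n)
      = 2n ln 2 + 2n ln 27 − 2n + O(ln n)
      = 2n (ln 54 − 1) + O(ln n).
Numerically ln(54) − 1 ≈ 2.9890.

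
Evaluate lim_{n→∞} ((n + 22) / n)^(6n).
lim = e^132

Rewrite as (1 + 22/n)^(6n). By the standard limit (1 + x/n)^n → e^x, we have (1 + 22/n)^n → e^22, and raising to the 6th power gives e^132.
More precisely, ln[(1 + 22/n)^(6n)] = 6n · ln(1 + 22/n) = 6n · (22/n + O(1/n^2)) = 132 + O(1/n) → 132.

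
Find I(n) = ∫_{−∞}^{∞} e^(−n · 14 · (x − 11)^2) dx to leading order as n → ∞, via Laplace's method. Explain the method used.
I(n) = sqrt(π/(14n))

Here φ(x) = 14 · (x − 11)^2 has its unique minimum at x* = 11 with φ(x*) = 0 and φ''(x*) = 28. Laplace's method gives
  I(n) ~ e^(−n φ(x*)) · sqrt(2π / (n · φ''(x*))) = sqrt(2π / (28n)) = sqrt(π/(14n)).
This is exact: substituting u = (x − 11)·sqrt(14n) gives I(n) = (1/sqrt(14n)) ∫_{−∞}^{∞} e^(−u^2) du = sqrt(π/(14n)).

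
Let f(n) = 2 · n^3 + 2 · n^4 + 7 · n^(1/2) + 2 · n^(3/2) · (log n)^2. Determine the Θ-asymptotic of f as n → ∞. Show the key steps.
f(n) ∈ Θ(n^4)

Compare the terms by growth order. For large n, n^a · (log n)^b dominates n^a' · (log n)^b' iff a > a', or (a = a' and b > b'). Ranking the 4 terms shows the dominant one is 2 · n^4. Hence f(n) ∈ Θ(n^4).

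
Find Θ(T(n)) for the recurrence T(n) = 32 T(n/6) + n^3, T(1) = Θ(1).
T(n) = Θ(n^3)

log_6 32 ≈ 1.934. f(n) = n^3 dominates n^(log_6 32) since 3 > 1.934, and the regularity condition a·f(n/b) = 32·(n/6)^3 = (32/216)·n^3 ≤ c·f(n) holds with c = 32/216 ≈ 0.148 < 1. So this is Case 3: T(n) = Θ(f(n)) = Θ(n^3).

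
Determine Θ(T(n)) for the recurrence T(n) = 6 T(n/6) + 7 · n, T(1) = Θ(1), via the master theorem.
T(n) = Θ(n log n)

log_6 6 = 1, and f(n) = 7 · n = Θ(n^(log_6 6)). This is Case 2 of the master theorem: T(n) = Θ(f(n) · log n) = Θ(n log n).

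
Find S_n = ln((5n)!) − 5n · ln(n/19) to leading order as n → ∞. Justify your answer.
S_n ~ 5n · (ln 95 − 1) + O(ln n)

Stirling: ln((5n)!) = 5n ln(5n) − 5n + O(ln n).
  S_n = 5n ln(5n) − 5n − 5n ln(n/19) + O(ln n)
      = 5n ln(5n) − 5n ln n + 5n ln 19 − 5n + O(ln n)
      = 5n ln 5 + 5n ln 19 − 5n + O(ln n)
      = 5n (ln 95 − 1) + O(ln n).
Numerically ln(95) − 1 ≈ 3.5539.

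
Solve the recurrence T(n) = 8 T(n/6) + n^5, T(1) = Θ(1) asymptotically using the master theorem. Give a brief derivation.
T(n) = Θ(n^5)

log_6 8 ≈ 1.161. f(n) = n^5 dominates n^(log_6 8) since 5 > 1.161, and the regularity condition a·f(n/b) = 8·(n/6)^5 = (8/7776)·n^5 ≤ c·f(n) holds with c = 8/7776 ≈ 0.00103 < 1. So this is Case 3: T(n) = Θ(f(n)) = Θ(n^5).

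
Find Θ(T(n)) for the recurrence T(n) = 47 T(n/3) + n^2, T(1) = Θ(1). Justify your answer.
T(n) = Θ(n^(log_3 47))

Master theorem: compare f(n) = n^2 to n^(log_3 47) where log_3 47 ≈ 3.505. Since 2 < log_3 47, we have f(n) = O(n^(log_3 47 − ε)) for some ε > 0 — Case 1. Hence T(n) = Θ(n^(log_3 47)).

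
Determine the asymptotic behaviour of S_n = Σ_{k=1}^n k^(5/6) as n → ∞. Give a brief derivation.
S_n ~ (6/11) · n^(11/6)

Integral comparison: Σ_{k=1}^n k^(5/6) = ∫_0^n x^(5/6) dx + O(n^(5/6)). The integral is n^(1 + 5/6) / (1 + 5/6) = n^((5+6)/6) / ((5+6)/6) = (6/11) · n^(11/6).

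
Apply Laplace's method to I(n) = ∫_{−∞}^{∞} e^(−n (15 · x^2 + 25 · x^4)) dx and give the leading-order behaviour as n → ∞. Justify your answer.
I(n) ~ sqrt(π/(15n))

φ(x) = 15 · x^2 + 25 · x^4 has its unique global minimum at x* = 0 (since φ'(x) = 30x + 100x^3 = 0 only at x = 0 for real x with both coefficients positive, and φ → ∞ as |x| → ∞). At x* = 0, φ(0) = 0 and φ''(0) = 30. Laplace's method then gives
  I(n) ~ sqrt(2π / (n · φ''(0))) · e^(−n φ(0)) = sqrt(2π / (30n)) = sqrt(π/(15n)).
The 25 · x^4 term contributes only at subleading order (an O(1/n) relative correction).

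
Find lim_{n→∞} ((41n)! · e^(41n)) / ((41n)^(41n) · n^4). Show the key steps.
lim = 0

Stirling: (41n)! ~ sqrt(2π·41n) · (41n/e)^(41n). Hence
  (41n)! · e^(41n) / (41n)^(41n) ~ sqrt(2π·41n).
Dividing by n^4: sqrt(2π·41n) / n^4 = sqrt(2π·41) · n^((1−8)/2), so the expression behaves like sqrt(2π·41) · n^((1−8)/2) → 0.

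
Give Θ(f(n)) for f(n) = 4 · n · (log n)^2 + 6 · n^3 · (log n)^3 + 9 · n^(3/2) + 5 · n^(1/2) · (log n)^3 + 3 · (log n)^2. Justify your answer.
f(n) ∈ Θ(n^3 · (log n)^3)

Compare the terms by growth order. For large n, n^a · (log n)^b dominates n^a' · (log n)^b' iff a > a', or (a = a' and b > b'). Ranking the 5 terms shows the dominant one is 6 · n^3 · (log n)^3. Hence f(n) ∈ Θ(n^3 · (log n)^3).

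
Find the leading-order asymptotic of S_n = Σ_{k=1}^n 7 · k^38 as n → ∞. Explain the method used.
S_n ~ 7 · n^39 / 39

By integral comparison (Euler-Maclaurin), Σ_{k=1}^n 7 · k^38 = 7 · ∫_0^n x^38 dx + O(n^38) = 7 · n^39/39 + O(n^38). (Equivalently, Faulhaber's formula gives the same leading term.)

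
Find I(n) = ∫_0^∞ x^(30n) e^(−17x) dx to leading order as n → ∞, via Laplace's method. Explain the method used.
I(n) ~ (sqrt(2π·30n) / 17) · (30n/(17e))^(30n)

Write the integrand as exp(30n ln x − 17x) and set f(x) = 30n ln x − 17x. Then f'(x) = 30n/x − 17 = 0 at x* = 30n/17, and f''(x*) = −30n/x*^2 = −17^2/(30n). Laplace's method (interior maximum) gives
  I(n) ~ e^(f(x*)) · sqrt(2π / |f''(x*)|)
        = exp(30n ln(30n/17) − 30n) · sqrt(2π · 30n / 17^2)
        = (30n/17)^(30n) e^(−30n) · sqrt(2π·30n) / 17
        = (sqrt(2π·30n) / 17) · (30n/(17e))^(30n).
This matches Γ(30n+1)/17^(30n+1) with Stirling applied to Γ.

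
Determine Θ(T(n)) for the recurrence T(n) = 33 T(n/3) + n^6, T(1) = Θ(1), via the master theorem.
T(n) = Θ(n^6)

log_3 33 ≈ 3.183. f(n) = n^6 dominates n^(log_3 33) since 6 > 3.183, and the regularity condition a·f(n/b) = 33·(n/3)^6 = (33/729)·n^6 ≤ c·f(n) holds with c = 33/729 ≈ 0.0453 < 1. So this is Case 3: T(n) = Θ(f(n)) = Θ(n^6).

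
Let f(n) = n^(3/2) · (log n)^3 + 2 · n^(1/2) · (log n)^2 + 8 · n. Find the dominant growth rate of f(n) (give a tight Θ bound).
f(n) ∈ Θ(n^(3/2) · (log n)^3)

Compare the terms by growth order. For large n, n^a · (log n)^b dominates n^a' · (log n)^b' iff a > a', or (a = a' and b > b'). Ranking the 3 terms shows the dominant one is n^(3/2) · (log n)^3. Hence f(n) ∈ Θ(n^(3/2) · (log n)^3).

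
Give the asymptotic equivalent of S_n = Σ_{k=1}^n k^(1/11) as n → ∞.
S_n ~ (11/12) · n^(12/11)

Integral comparison: Σ_{k=1}^n k^(1/11) = ∫_0^n x^(1/11) dx + O(n^(1/11)). The integral is n^(1 + 1/11) / (1 + 1/11) = n^((1+11)/11) / ((1+11)/11) = (11/12) · n^(12/11).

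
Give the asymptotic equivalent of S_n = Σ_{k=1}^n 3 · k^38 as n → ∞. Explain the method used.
S_n ~ n^39 / 13

By integral comparison (Euler-Maclaurin), Σ_{k=1}^n 3 · k^38 = 3 · ∫_0^n x^38 dx + O(n^38) = 3 · n^39/39 = n^39 / 13 + O(n^38). (Equivalently, Faulhaber's formula gives the same leading term.)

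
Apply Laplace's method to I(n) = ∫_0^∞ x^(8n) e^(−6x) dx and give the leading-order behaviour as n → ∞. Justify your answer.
I(n) ~ (sqrt(2π·8n) / 6) · (8n/(6e))^(8n)

Write the integrand as exp(8n ln x − 6x) and set f(x) = 8n ln x − 6x. Then f'(x) = 8n/x − 6 = 0 at x* = 8n/6, and f''(x*) = −8n/x*^2 = −6^2/(8n). Laplace's method (interior maximum) gives
  I(n) ~ e^(f(x*)) · sqrt(2π / |f''(x*)|)
        = exp(8n ln(8n/6) − 8n) · sqrt(2π · 8n / 6^2)
        = (8n/6)^(8n) e^(−8n) · sqrt(2π·8n) / 6
        = (sqrt(2π·8n) / 6) · (8n/(6e))^(8n).
This matches Γ(8n+1)/6^(8n+1) with Stirling applied to Γ.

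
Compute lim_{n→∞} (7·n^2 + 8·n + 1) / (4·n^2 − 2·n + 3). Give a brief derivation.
lim = 7/4

For large n the leading n^2 terms dominate both numerator and denominator. Dividing top and bottom by n^2, every other term tends to 0, leaving 7/4.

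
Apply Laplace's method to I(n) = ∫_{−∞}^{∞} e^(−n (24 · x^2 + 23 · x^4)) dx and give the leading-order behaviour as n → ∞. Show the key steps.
I(n) ~ sqrt(π/(24n))

φ(x) = 24 · x^2 + 23 · x^4 has its unique global minimum at x* = 0 (since φ'(x) = 48x + 92x^3 = 0 only at x = 0 for real x with both coefficients positive, and φ → ∞ as |x| → ∞). At x* = 0, φ(0) = 0 and φ''(0) = 48. Laplace's method then gives
  I(n) ~ sqrt(2π / (n · φ''(0))) · e^(−n φ(0)) = sqrt(2π / (48n)) = sqrt(π/(24n)).
The 23 · x^4 term contributes only at subleading order (an O(1/n) relative correction).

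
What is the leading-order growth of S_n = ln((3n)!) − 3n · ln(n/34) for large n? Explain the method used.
S_n ~ 3n · (ln 102 − 1) + O(ln n)

Stirling: ln((3n)!) = 3n ln(3n) − 3n + O(ln n).
  S_n = 3n ln(3n) − 3n − 3n ln(n/34) + O(ln n)
      = 3n ln(3n) − 3n ln n + 3n ln 34 − 3n + O(ln n)
      = 3n ln 3 + 3n ln 34 − 3n + O(ln n)
      = 3n (ln 102 − 1) + O(ln n).
Numerically ln(102) − 1 ≈ 3.6250.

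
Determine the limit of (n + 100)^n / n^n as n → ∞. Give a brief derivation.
lim = e^100

Rewrite as (1 + 100/n)^(n). By the standard limit (1 + x/n)^n → e^x, we have (1 + 100/n)^n → e^100, and raising to the 1st power gives e^100.
More precisely, ln[(1 + 100/n)^(n)] = n · ln(1 + 100/n) = n · (100/n + O(1/n^2)) = 100 + O(1/n) → 100.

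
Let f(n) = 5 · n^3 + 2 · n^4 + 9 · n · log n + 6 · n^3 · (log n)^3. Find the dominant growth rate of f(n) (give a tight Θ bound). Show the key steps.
f(n) ∈ Θ(n^4)

Compare the terms by growth order. For large n, n^a · (log n)^b dominates n^a' · (log n)^b' iff a > a', or (a = a' and b > b'). Ranking the 4 terms shows the dominant one is 2 · n^4. Hence f(n) ∈ Θ(n^4).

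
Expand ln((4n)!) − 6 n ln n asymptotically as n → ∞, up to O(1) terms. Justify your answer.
ln((4n)!) − 6 n ln n = −2 n ln n + 4(ln 4 − 1) n + (1/2) ln(2π·4n) + O(1/n)

Stirling: ln((4n)!) = 4n ln(4n) − 4n + (1/2) ln(2π·4n) + O(1/n).
Expand 4n ln(4n) = 4n (ln n + ln 4) = 4n ln n + 4n ln 4.
Subtract 6n ln n: leading term is (4 − 6) n ln n = −2 n ln n. The next term is 4n ln 4 − 4n = 4(ln 4 − 1) n. Then the (1/2) ln(2π·4n) correction.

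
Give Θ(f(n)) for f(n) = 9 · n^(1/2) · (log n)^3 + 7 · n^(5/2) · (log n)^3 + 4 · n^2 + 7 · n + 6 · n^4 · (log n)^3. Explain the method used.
f(n) ∈ Θ(n^4 · (log n)^3)

Compare the terms by growth order. For large n, n^a · (log n)^b dominates n^a' · (log n)^b' iff a > a', or (a = a' and b > b'). Ranking the 5 terms shows the dominant one is 6 · n^4 · (log n)^3. Hence f(n) ∈ Θ(n^4 · (log n)^3).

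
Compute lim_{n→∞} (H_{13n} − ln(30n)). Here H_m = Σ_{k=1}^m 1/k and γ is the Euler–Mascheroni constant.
lim = ln(13/30) + γ

By Euler-Maclaurin, H_m = ln m + γ + O(1/m). So
  H_{13n} − ln(30n) = ln(13n) + γ − ln(30n) + O(1/n)
                       = ln(13/30) + γ + O(1/n).
Hence the limit is ln(13/30) + γ.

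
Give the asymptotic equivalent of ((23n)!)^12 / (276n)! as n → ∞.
((23n)!)^12/(276n)! ~ ((2π·23n)^(11/2) / sqrt(12)) · 12^(−12·23n)  →  0

Write N = 23n. Stirling: N! ~ sqrt(2π N)(N/e)^N and (12N)! ~ sqrt(2π·12N)·(12N/e)^(12N).
  (N!)^12/(12N)! ~ (2π N)^(12/2) (N/e)^(12N) / [sqrt(2π·12N) (12N/e)^(12N)]
     = (2π N)^(12/2) / sqrt(2π·12N) · (N/(12N))^(12N)
     = (2π N)^((12−1)/2) / sqrt(12) · 12^(−12N).
Since 12^12 > 1, the factor 12^(−12N) decays exponentially, so the ratio → 0. Substituting N = 23n gives the stated form.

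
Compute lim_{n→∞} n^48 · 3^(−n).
lim = 0

Exponentials with base > 1 dominate every fixed polynomial: for any fixed c, n^c / 3^n → 0 as n → ∞ (e.g. by the ratio test, or by writing 3^n = e^(n ln 3) and noting e^(n ln 3) / n^c → ∞). Hence n^48 · 3^(−n) = n^48 / 3^n → 0.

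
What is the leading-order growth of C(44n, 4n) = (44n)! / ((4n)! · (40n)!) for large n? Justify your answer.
C(44n, 4n) ~ (285311670611/10000000000)^(4n) · sqrt(11/(20π·4n))

Write N = 4n. Apply Stirling to each factorial:
  (11N)! ~ sqrt(2π·11N) · (11N/e)^(11N),
  N! ~ sqrt(2π N) · (N/e)^N,
  (10N)! ~ sqrt(2π·10N) · (10N/e)^(10N).
The exponential factors combine to (11N)^(11N) / (N^N · (10N)^(10N)) = 11^(11N)/10^(10N) = (11^11/10^10)^N = (285311670611/10000000000)^N.
The square-root prefactors combine to sqrt(2π·11N) / (sqrt(2π N)·sqrt(2π·10N)) = sqrt(11 / (2π·10·N)) = sqrt(11/(20π·4n)).
Substituting N = 4n: C(44n, 4n) ~ (285311670611/10000000000)^(4n) · sqrt(11/(20π·4n)).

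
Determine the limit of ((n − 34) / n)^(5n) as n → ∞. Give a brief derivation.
lim = e^(−170)

Rewrite as (1 − 34/n)^(5n). By the standard limit (1 + x/n)^n → e^x, we have (1 − 34/n)^n → e^(−34), and raising to the 5th power gives e^(−170).
More precisely, ln[(1 − 34/n)^(5n)] = 5n · ln(1 − 34/n) = 5n · (-34/n + O(1/n^2)) = -170 + O(1/n) → -170.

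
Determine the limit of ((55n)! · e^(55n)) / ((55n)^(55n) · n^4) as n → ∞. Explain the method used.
lim = 0

Stirling: (55n)! ~ sqrt(2π·55n) · (55n/e)^(55n). Hence
  (55n)! · e^(55n) / (55n)^(55n) ~ sqrt(2π·55n).
Dividing by n^4: sqrt(2π·55n) / n^4 = sqrt(2π·55) · n^((1−8)/2), so the expression behaves like sqrt(2π·55) · n^((1−8)/2) → 0.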